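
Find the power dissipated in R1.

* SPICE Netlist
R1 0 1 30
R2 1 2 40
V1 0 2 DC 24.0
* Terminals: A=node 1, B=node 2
Nodal analysis, taking node 2 as the 0 V reference.
Source V1 fixes V_0 = 24 V.
KCL at each unknown node (sum of currents leaving = 0; resistances in Ω):
  Node 1: (V_1 - 24)/30 + (V_1 - 0)/40 = 0
Collecting terms: 0.05833 × V_1 = 0.8  =>  V_1 = 13.71 V
I_R1 = (V_0 - V_1)/R1 = (24 - 13.71)/30 = 0.3429 A
P_R1 = I_R1² × R1 = (0.3429)² × 30 = 3.527 W

Final answer: 3.527 W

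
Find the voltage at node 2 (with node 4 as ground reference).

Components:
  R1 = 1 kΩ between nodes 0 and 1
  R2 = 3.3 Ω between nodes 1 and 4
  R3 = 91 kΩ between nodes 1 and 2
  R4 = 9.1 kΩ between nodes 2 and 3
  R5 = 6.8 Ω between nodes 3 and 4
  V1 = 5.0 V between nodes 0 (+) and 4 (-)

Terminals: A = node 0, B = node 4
Nodal analysis, taking node 4 as the 0 V reference.
Source V1 fixes V_0 = 5 V.
KCL at each unknown node (sum of currents leaving = 0; resistances in Ω):
  Node 1: (V_1 - 5)/1000 + (V_1 - 0)/3.3 + (V_1 - V_2)/91000 = 0
  Node 2: (V_2 - V_1)/91000 + (V_2 - V_3)/9100 = 0
  Node 3: (V_3 - V_2)/9100 + (V_3 - 0)/6.8 = 0
Collecting terms (coefficients in siemens):
  0.304·V_1 - 0.00001099·V_2 = 0.005
  0.0001209·V_2 - 0.00001099·V_1 - 0.0001099·V_3 = 0
  0.1472·V_3 - 0.0001099·V_2 = 0
Solving these 3 simultaneous equations (Gaussian elimination) gives:
  V_1 = 0.01645 V, V_2 = 0.001496 V, V_3 = 0.000001117 V
The requested potential is V_2 = 0.001496 V.

Final answer: V_2 = 0.001496 V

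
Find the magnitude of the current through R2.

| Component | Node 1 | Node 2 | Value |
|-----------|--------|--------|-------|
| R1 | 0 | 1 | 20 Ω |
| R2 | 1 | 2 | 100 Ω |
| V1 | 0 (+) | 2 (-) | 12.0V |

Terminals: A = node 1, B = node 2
Nodal analysis, taking node 2 as the 0 V reference.
Source V1 fixes V_0 = 12 V.
KCL at each unknown node (sum of currents leaving = 0; resistances in Ω):
  Node 1: (V_1 - 12)/20 + (V_1 - 0)/100 = 0
Collecting terms: 0.06 × V_1 = 0.6  =>  V_1 = 10 V
I_R2 = (V_1 - V_2)/R2 = (10 - 0)/100 = 0.1 A
|I_R2| = 0.1 A

Final answer: |I_R2| = 0.1 A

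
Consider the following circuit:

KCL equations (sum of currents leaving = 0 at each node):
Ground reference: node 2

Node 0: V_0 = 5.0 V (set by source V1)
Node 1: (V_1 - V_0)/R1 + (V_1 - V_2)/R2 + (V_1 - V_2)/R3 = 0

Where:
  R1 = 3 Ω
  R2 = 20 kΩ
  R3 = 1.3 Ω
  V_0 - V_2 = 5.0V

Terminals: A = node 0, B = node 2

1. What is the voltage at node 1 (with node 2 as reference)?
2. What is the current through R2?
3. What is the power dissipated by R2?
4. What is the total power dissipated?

Nodal analysis, taking node 2 as the 0 V reference.
Source V1 fixes V_0 = 5 V.
KCL at each unknown node (sum of currents leaving = 0; resistances in Ω):
  Node 1: (V_1 - 5)/3 + (V_1 - 0)/20000 + (V_1 - 0)/1.3 = 0
Collecting terms: 1.103 × V_1 = 1.667  =>  V_1 = 1.512 V
Part 1:
  Read off the nodal solution: V_1 = 1.512 V
Part 2:
  I_R2 = (V_1 - V_2)/R2 = (1.512 - 0)/20000 = 0.00007558 A
  Magnitude: I_R2 = 0.00007558 A
Part 3:
  I_R2 = (V_1 - V_2)/R2 = (1.512 - 0)/20000 = 0.00007558 A
  P_R2 = I_R2² × R2 = (0.00007558)² × 20000 = 0.0001142 W
Part 4:
  Power in each resistor, P = (ΔV)²/R:
    P_R1 = (5 - 1.512)²/3 = 4.056 W
    P_R2 = (1.512 - 0)²/20000 = 0.0001142 W
    P_R3 = (1.512 - 0)²/1.3 = 1.758 W
  P_total = P_R1 + P_R2 + P_R3 = 5.814 W

Final answers:
1. V_1 = 1.512 V
2. I_R2 = 7.558e-05 A
3. P_R2 = 0.0001142 W
4. P_total = 5.814 W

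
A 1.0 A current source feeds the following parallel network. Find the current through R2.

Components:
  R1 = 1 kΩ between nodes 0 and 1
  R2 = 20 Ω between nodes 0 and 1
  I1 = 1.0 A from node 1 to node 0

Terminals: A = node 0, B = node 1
All resistors sit directly between nodes 0 and 1, so they are in parallel and share one voltage V; the full source current 1 A splits among them.
1/R_par = 1/1000 + 1/20 = 0.051 S  =>  R_par = 19.61 Ω
V = I × R_par = 1 × 19.61 = 19.61 V
I_R2 = V/R2 = 19.61/20 = 0.9804 A

Final answer: 0.9804 A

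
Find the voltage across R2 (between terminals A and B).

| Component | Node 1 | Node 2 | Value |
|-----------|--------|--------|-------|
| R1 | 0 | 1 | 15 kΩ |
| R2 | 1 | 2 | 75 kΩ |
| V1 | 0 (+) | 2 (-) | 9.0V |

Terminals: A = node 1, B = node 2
R1 and R2 are in series across V1 (node 0 → node 1 → node 2), and the output A–B is taken across R2, so this is a voltage divider.
Series current: I = V1/(R1 + R2) = 9/(15000 + 75000) = 9/90000 = 0.0001 A
V_R2 = I × R2 = V1 × R2/(R1 + R2) = 9 × 75000/90000 = 7.5 V

Final answer: 7.5 V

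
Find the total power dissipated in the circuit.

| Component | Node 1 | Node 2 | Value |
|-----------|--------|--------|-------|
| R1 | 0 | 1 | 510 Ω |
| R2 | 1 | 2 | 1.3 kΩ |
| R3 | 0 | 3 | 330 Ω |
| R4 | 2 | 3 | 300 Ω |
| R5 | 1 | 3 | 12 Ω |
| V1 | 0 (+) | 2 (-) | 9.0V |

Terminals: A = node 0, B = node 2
Nodal analysis, taking node 2 as the 0 V reference.
Source V1 fixes V_0 = 9 V.
KCL at each unknown node (sum of currents leaving = 0; resistances in Ω):
  Node 1: (V_1 - 9)/510 + (V_1 - 0)/1300 + (V_1 - V_3)/12 = 0
  Node 3: (V_3 - 9)/330 + (V_3 - 0)/300 + (V_3 - V_1)/12 = 0
Collecting terms (coefficients in siemens):
  0.08606·V_1 - 0.08333·V_3 = 0.01765
  0.0897·V_3 - 0.08333·V_1 = 0.02727
Determinant D = (0.08606)(0.0897) - (-0.08333)(-0.08333) = 0.0007752
V_1 = [(0.01765)(0.0897) - (-0.08333)(0.02727)]/D = 4.974 V
V_3 = [(0.08606)(0.02727) - (0.01765)(-0.08333)]/D = 4.925 V
Power in each resistor, P = (ΔV)²/R:
  P_R1 = (9 - 4.974)²/510 = 0.03178 W
  P_R2 = (4.974 - 0)²/1300 = 0.01903 W
  P_R3 = (9 - 4.925)²/330 = 0.05032 W
  P_R4 = (0 - 4.925)²/300 = 0.08085 W
  P_R5 = (4.974 - 4.925)²/12 = 0.0001986 W
P_total = P_R1 + P_R2 + P_R3 + P_R4 + P_R5 = 0.1822 W

Final answer: 0.1822 W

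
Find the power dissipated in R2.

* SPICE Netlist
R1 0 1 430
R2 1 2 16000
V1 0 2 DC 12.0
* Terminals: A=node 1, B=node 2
Nodal analysis, taking node 2 as the 0 V reference.
Source V1 fixes V_0 = 12 V.
KCL at each unknown node (sum of currents leaving = 0; resistances in Ω):
  Node 1: (V_1 - 12)/430 + (V_1 - 0)/16000 = 0
Collecting terms: 0.002388 × V_1 = 0.02791  =>  V_1 = 11.69 V
I_R2 = (V_1 - V_2)/R2 = (11.69 - 0)/16000 = 0.0007304 A
P_R2 = I_R2² × R2 = (0.0007304)² × 16000 = 0.008535 W

Final answer: 0.008535 W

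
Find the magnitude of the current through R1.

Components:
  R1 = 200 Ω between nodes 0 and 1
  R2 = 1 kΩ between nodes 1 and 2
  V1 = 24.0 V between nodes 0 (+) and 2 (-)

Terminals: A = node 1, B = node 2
Nodal analysis, taking node 2 as the 0 V reference.
Source V1 fixes V_0 = 24 V.
KCL at each unknown node (sum of currents leaving = 0; resistances in Ω):
  Node 1: (V_1 - 24)/200 + (V_1 - 0)/1000 = 0
Collecting terms: 0.006 × V_1 = 0.12  =>  V_1 = 20 V
I_R1 = (V_0 - V_1)/R1 = (24 - 20)/200 = 0.02 A
|I_R1| = 0.02 A

Final answer: |I_R1| = 0.02 A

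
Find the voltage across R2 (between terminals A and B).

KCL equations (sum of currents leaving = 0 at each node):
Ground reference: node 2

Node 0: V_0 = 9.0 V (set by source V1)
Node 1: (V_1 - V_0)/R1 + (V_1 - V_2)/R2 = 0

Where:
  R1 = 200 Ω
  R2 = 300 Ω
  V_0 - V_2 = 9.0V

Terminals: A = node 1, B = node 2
R1 and R2 are in series across V1 (node 0 → node 1 → node 2), and the output A–B is taken across R2, so this is a voltage divider.
Series current: I = V1/(R1 + R2) = 9/(200 + 300) = 9/500 = 0.018 A
V_R2 = I × R2 = V1 × R2/(R1 + R2) = 9 × 300/500 = 5.4 V

Final answer: 5.4 V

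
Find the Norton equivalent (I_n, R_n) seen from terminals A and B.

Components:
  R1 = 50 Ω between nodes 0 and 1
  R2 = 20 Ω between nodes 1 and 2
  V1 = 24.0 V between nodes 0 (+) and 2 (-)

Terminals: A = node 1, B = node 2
Find the Thévenin equivalent first; then I_n = V_th/R_th and R_n = R_th.
Step 1 — V_th is the open-circuit voltage V_A - V_B (nothing connected across the terminals).
Nodal analysis, taking node 2 as the 0 V reference.
Source V1 fixes V_0 = 24 V.
KCL at each unknown node (sum of currents leaving = 0; resistances in Ω):
  Node 1: (V_1 - 24)/50 + (V_1 - 0)/20 = 0
Collecting terms: 0.07 × V_1 = 0.48  =>  V_1 = 6.857 V
V_th = V_1 - V_2 = 6.857 - 0 = 6.857 V
Step 2 — R_th: zero the source — replace V1 by a short circuit (node 2 merges into node 0) — and find the resistance seen between A (node 1) and B (node 0).
Reduce the network between node 1 (A) and node 0 (B) by series/parallel combination:
  Rp1 = R1 ‖ R2 (parallel, both between nodes 0 and 1) = 1/(1/50 + 1/20) = 14.29 Ω
R_th = 14.29 Ω
I_n = V_th/R_th = 6.857/14.29 = 0.48 A, and R_n = R_th = 14.29 Ω

Final answer: I_n = 0.48 A, R_n = 14.29 Ω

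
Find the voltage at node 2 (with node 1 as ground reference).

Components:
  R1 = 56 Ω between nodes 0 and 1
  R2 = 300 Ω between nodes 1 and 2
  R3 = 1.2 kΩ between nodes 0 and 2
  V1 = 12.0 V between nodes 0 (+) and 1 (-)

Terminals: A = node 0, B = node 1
Nodal analysis, taking node 1 as the 0 V reference.
Source V1 fixes V_0 = 12 V.
KCL at each unknown node (sum of currents leaving = 0; resistances in Ω):
  Node 2: (V_2 - 0)/300 + (V_2 - 12)/1200 = 0
Collecting terms: 0.004167 × V_2 = 0.01  =>  V_2 = 2.4 V
The requested potential is V_2 = 2.4 V.

Final answer: V_2 = 2.4 V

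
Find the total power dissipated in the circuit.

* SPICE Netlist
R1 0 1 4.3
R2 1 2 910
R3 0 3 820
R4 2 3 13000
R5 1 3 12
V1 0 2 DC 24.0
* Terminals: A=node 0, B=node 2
Nodal analysis, taking node 2 as the 0 V reference.
Source V1 fixes V_0 = 24 V.
KCL at each unknown node (sum of currents leaving = 0; resistances in Ω):
  Node 1: (V_1 - 24)/4.3 + (V_1 - 0)/910 + (V_1 - V_3)/12 = 0
  Node 3: (V_3 - 24)/820 + (V_3 - 0)/13000 + (V_3 - V_1)/12 = 0
Collecting terms (coefficients in siemens):
  0.317·V_1 - 0.08333·V_3 = 5.581
  0.08463·V_3 - 0.08333·V_1 = 0.02927
Determinant D = (0.317)(0.08463) - (-0.08333)(-0.08333) = 0.01988
V_1 = [(5.581)(0.08463) - (-0.08333)(0.02927)]/D = 23.88 V
V_3 = [(0.317)(0.02927) - (5.581)(-0.08333)]/D = 23.86 V
Power in each resistor, P = (ΔV)²/R:
  P_R1 = (24 - 23.88)²/4.3 = 0.003349 W
  P_R2 = (23.88 - 0)²/910 = 0.6267 W
  P_R3 = (24 - 23.86)²/820 = 0.00002389 W
  P_R4 = (0 - 23.86)²/13000 = 0.04379 W
  P_R5 = (23.88 - 23.86)²/12 = 0.00003325 W
P_total = P_R1 + P_R2 + P_R3 + P_R4 + P_R5 = 0.6739 W

Final answer: 0.6739 W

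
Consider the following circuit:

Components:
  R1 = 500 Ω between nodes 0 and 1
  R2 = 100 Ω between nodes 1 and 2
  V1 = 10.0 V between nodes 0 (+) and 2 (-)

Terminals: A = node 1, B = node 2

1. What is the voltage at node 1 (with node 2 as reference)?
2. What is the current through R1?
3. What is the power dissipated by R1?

Nodal analysis, taking node 2 as the 0 V reference.
Source V1 fixes V_0 = 10 V.
KCL at each unknown node (sum of currents leaving = 0; resistances in Ω):
  Node 1: (V_1 - 10)/500 + (V_1 - 0)/100 = 0
Collecting terms: 0.012 × V_1 = 0.02  =>  V_1 = 1.667 V
Part 1:
  Read off the nodal solution: V_1 = 1.667 V
Part 2:
  I_R1 = (V_0 - V_1)/R1 = (10 - 1.667)/500 = 0.01667 A
  Magnitude: I_R1 = 0.01667 A
Part 3:
  I_R1 = (V_0 - V_1)/R1 = (10 - 1.667)/500 = 0.01667 A
  P_R1 = I_R1² × R1 = (0.01667)² × 500 = 0.1389 W

Final answers:
1. V_1 = 1.667 V
2. I_R1 = 0.01667 A
3. P_R1 = 0.1389 W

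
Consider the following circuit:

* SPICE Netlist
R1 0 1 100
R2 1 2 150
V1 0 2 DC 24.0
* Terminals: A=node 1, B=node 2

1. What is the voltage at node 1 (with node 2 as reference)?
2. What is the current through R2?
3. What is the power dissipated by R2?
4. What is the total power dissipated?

Nodal analysis, taking node 2 as the 0 V reference.
Source V1 fixes V_0 = 24 V.
KCL at each unknown node (sum of currents leaving = 0; resistances in Ω):
  Node 1: (V_1 - 24)/100 + (V_1 - 0)/150 = 0
Collecting terms: 0.01667 × V_1 = 0.24  =>  V_1 = 14.4 V
Part 1:
  Read off the nodal solution: V_1 = 14.4 V
Part 2:
  I_R2 = (V_1 - V_2)/R2 = (14.4 - 0)/150 = 0.096 A
  Magnitude: I_R2 = 0.096 A
Part 3:
  I_R2 = (V_1 - V_2)/R2 = (14.4 - 0)/150 = 0.096 A
  P_R2 = I_R2² × R2 = (0.096)² × 150 = 1.382 W
Part 4:
  Power in each resistor, P = (ΔV)²/R:
    P_R1 = (24 - 14.4)²/100 = 0.9216 W
    P_R2 = (14.4 - 0)²/150 = 1.382 W
  P_total = P_R1 + P_R2 = 2.304 W

Final answers:
1. V_1 = 14.4 V
2. I_R2 = 0.096 A
3. P_R2 = 1.382 W
4. P_total = 2.304 W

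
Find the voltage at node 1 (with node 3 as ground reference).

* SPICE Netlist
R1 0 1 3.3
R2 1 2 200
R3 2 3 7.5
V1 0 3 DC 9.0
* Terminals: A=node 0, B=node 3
Nodal analysis, taking node 3 as the 0 V reference.
Source V1 fixes V_0 = 9 V.
KCL at each unknown node (sum of currents leaving = 0; resistances in Ω):
  Node 1: (V_1 - 9)/3.3 + (V_1 - V_2)/200 = 0
  Node 2: (V_2 - V_1)/200 + (V_2 - 0)/7.5 = 0
Collecting terms (coefficients in siemens):
  0.308·V_1 - 0.005·V_2 = 2.727
  0.1383·V_2 - 0.005·V_1 = 0
Determinant D = (0.308)(0.1383) - (-0.005)(-0.005) = 0.04259
V_1 = [(2.727)(0.1383) - (-0.005)(0)]/D = 8.859 V
V_2 = [(0.308)(0) - (2.727)(-0.005)]/D = 0.3202 V
The requested potential is V_1 = 8.859 V.

Final answer: V_1 = 8.859 V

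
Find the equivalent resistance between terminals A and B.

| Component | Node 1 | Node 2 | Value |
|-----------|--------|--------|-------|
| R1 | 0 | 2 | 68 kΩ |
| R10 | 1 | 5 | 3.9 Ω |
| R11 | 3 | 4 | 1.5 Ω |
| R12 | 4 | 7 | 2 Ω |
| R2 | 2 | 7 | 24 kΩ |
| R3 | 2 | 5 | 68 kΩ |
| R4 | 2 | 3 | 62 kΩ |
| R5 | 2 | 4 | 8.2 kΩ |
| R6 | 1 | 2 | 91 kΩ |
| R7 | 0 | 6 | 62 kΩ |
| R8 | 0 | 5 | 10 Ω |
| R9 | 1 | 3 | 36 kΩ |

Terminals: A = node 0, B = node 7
The network is not a plain series/parallel combination. Inject a 1 A test current into terminal A (node 0) and return it from terminal B (node 7); then R_eq = V_A / (1 A).
Nodal analysis, taking node 7 as the 0 V reference.
Current source I_test pushes 1 A into node 0 and draws it out of node 7.
KCL at each unknown node (sum of currents leaving = 0; resistances in Ω):
  Node 0: (V_0 - V_2)/68000 + (V_0 - V_6)/62000 + (V_0 - V_5)/10 - 1 = 0
  Node 1: (V_1 - V_2)/91000 + (V_1 - V_3)/36000 + (V_1 - V_5)/3.9 = 0
  Node 2: (V_2 - V_0)/68000 + (V_2 - V_1)/91000 + (V_2 - 0)/24000 + (V_2 - V_5)/68000 + (V_2 - V_3)/62000 + (V_2 - V_4)/8200 = 0
  Node 3: (V_3 - V_1)/36000 + (V_3 - V_2)/62000 + (V_3 - V_4)/1.5 = 0
  Node 4: (V_4 - V_2)/8200 + (V_4 - V_3)/1.5 + (V_4 - 0)/2 = 0
  Node 5: (V_5 - V_0)/10 + (V_5 - V_1)/3.9 + (V_5 - V_2)/68000 = 0
  Node 6: (V_6 - V_0)/62000 = 0
Collecting terms (coefficients in siemens):
  0.1·V_0 - 0.00001471·V_2 - 0.1·V_5 - 0.00001613·V_6 = 1
  0.2564·V_1 - 0.00001099·V_2 - 0.00002778·V_3 - 0.2564·V_5 = 0
  0.0002201·V_2 - 0.00001471·V_0 - 0.00001099·V_1 - 0.00001613·V_3 - 0.000122·V_4 - 0.00001471·V_5 = 0
  0.6667·V_3 - 0.00002778·V_1 - 0.00001613·V_2 - 0.6667·V_4 = 0
  1.167·V_4 - 0.000122·V_2 - 0.6667·V_3 = 0
  0.3564·V_5 - 0.1·V_0 - 0.2564·V_1 - 0.00001471·V_2 = 0
  0.00001613·V_6 - 0.00001613·V_0 = 0
Solving these 7 simultaneous equations (Gaussian elimination) gives:
  V_0 = 16470 V, V_1 = 16460 V, V_2 = 3022 V, V_3 = 2.507 V
  V_4 = 1.748 V, V_5 = 16460 V, V_6 = 16470 V
R_eq = V_0 / 1 A = 16470 Ω = 16.47 kΩ

Final answer: 16.47 kΩ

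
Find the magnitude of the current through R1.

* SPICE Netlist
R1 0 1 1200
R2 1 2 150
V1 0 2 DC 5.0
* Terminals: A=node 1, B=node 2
Nodal analysis, taking node 2 as the 0 V reference.
Source V1 fixes V_0 = 5 V.
KCL at each unknown node (sum of currents leaving = 0; resistances in Ω):
  Node 1: (V_1 - 5)/1200 + (V_1 - 0)/150 = 0
Collecting terms: 0.0075 × V_1 = 0.004167  =>  V_1 = 0.5556 V
I_R1 = (V_0 - V_1)/R1 = (5 - 0.5556)/1200 = 0.003704 A
|I_R1| = 0.003704 A

Final answer: |I_R1| = 0.003704 A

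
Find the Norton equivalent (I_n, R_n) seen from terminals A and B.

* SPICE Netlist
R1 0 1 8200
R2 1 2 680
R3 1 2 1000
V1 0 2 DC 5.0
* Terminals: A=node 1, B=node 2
Find the Thévenin equivalent first; then I_n = V_th/R_th and R_n = R_th.
Step 1 — V_th is the open-circuit voltage V_A - V_B (nothing connected across the terminals).
Nodal analysis, taking node 2 as the 0 V reference.
Source V1 fixes V_0 = 5 V.
KCL at each unknown node (sum of currents leaving = 0; resistances in Ω):
  Node 1: (V_1 - 5)/8200 + (V_1 - 0)/680 + (V_1 - 0)/1000 = 0
Collecting terms: 0.002593 × V_1 = 0.0006098  =>  V_1 = 0.2352 V
V_th = V_1 - V_2 = 0.2352 - 0 = 0.2352 V
Step 2 — R_th: zero the source — replace V1 by a short circuit (node 2 merges into node 0) — and find the resistance seen between A (node 1) and B (node 0).
Reduce the network between node 1 (A) and node 0 (B) by series/parallel combination:
  Rp1 = R1 ‖ R2 ‖ R3 (parallel, all between nodes 0 and 1) = 1/(1/8200 + 1/680 + 1/1000) = 385.7 Ω
R_th = 385.7 Ω
I_n = V_th/R_th = 0.2352/385.7 = 0.0006098 A, and R_n = R_th = 385.7 Ω

Final answer: I_n = 0.0006098 A, R_n = 385.7 Ω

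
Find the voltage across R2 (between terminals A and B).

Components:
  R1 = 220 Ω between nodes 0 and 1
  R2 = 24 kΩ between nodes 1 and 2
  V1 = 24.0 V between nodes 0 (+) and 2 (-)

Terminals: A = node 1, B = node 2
R1 and R2 are in series across V1 (node 0 → node 1 → node 2), and the output A–B is taken across R2, so this is a voltage divider.
Series current: I = V1/(R1 + R2) = 24/(220 + 24000) = 24/24220 = 0.0009909 A
V_R2 = I × R2 = V1 × R2/(R1 + R2) = 24 × 24000/24220 = 23.78 V

Final answer: 23.78 V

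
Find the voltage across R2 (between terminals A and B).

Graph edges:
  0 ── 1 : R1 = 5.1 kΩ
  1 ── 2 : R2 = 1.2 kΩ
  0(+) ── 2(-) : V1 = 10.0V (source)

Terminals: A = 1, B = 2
R1 and R2 are in series across V1 (node 0 → node 1 → node 2), and the output A–B is taken across R2, so this is a voltage divider.
Series current: I = V1/(R1 + R2) = 10/(5100 + 1200) = 10/6300 = 0.001587 A
V_R2 = I × R2 = V1 × R2/(R1 + R2) = 10 × 1200/6300 = 1.905 V

Final answer: 1.905 V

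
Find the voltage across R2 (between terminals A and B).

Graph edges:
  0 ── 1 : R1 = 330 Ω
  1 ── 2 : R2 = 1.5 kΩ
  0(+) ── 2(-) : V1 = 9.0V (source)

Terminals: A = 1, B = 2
R1 and R2 are in series across V1 (node 0 → node 1 → node 2), and the output A–B is taken across R2, so this is a voltage divider.
Series current: I = V1/(R1 + R2) = 9/(330 + 1500) = 9/1830 = 0.004918 A
V_R2 = I × R2 = V1 × R2/(R1 + R2) = 9 × 1500/1830 = 7.377 V

Final answer: 7.377 V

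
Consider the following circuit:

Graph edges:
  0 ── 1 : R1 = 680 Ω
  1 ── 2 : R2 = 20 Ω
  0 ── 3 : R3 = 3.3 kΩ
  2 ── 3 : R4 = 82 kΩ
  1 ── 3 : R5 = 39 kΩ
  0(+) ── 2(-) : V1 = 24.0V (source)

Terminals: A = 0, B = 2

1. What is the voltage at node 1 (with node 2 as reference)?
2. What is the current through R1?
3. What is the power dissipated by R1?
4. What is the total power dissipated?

Nodal analysis, taking node 2 as the 0 V reference.
Source V1 fixes V_0 = 24 V.
KCL at each unknown node (sum of currents leaving = 0; resistances in Ω):
  Node 1: (V_1 - 24)/680 + (V_1 - 0)/20 + (V_1 - V_3)/39000 = 0
  Node 3: (V_3 - 24)/3300 + (V_3 - 0)/82000 + (V_3 - V_1)/39000 = 0
Collecting terms (coefficients in siemens):
  0.0515·V_1 - 0.00002564·V_3 = 0.03529
  0.0003409·V_3 - 0.00002564·V_1 = 0.007273
Determinant D = (0.0515)(0.0003409) - (-0.00002564)(-0.00002564) = 0.00001755
V_1 = [(0.03529)(0.0003409) - (-0.00002564)(0.007273)]/D = 0.696 V
V_3 = [(0.0515)(0.007273) - (0.03529)(-0.00002564)]/D = 21.39 V
Part 1:
  Read off the nodal solution: V_1 = 0.696 V
Part 2:
  I_R1 = (V_0 - V_1)/R1 = (24 - 0.696)/680 = 0.03427 A
  Magnitude: I_R1 = 0.03427 A
Part 3:
  I_R1 = (V_0 - V_1)/R1 = (24 - 0.696)/680 = 0.03427 A
  P_R1 = I_R1² × R1 = (0.03427)² × 680 = 0.7986 W
Part 4:
  Power in each resistor, P = (ΔV)²/R:
    P_R1 = (24 - 0.696)²/680 = 0.7986 W
    P_R2 = (0.696 - 0)²/20 = 0.02422 W
    P_R3 = (24 - 21.39)²/3300 = 0.002067 W
    P_R4 = (0 - 21.39)²/82000 = 0.005579 W
    P_R5 = (0.696 - 21.39)²/39000 = 0.01098 W
  P_total = P_R1 + P_R2 + P_R3 + P_R4 + P_R5 = 0.8415 W

Final answers:
1. V_1 = 0.696 V
2. I_R1 = 0.03427 A
3. P_R1 = 0.7986 W
4. P_total = 0.8415 W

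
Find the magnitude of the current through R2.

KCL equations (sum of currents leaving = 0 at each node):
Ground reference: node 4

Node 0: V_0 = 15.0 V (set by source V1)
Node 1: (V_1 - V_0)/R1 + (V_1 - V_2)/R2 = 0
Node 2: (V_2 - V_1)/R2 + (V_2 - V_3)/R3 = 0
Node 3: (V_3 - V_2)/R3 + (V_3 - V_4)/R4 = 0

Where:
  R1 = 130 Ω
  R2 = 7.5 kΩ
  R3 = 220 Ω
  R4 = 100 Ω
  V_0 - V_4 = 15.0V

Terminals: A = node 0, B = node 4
Nodal analysis, taking node 4 as the 0 V reference.
Source V1 fixes V_0 = 15 V.
KCL at each unknown node (sum of currents leaving = 0; resistances in Ω):
  Node 1: (V_1 - 15)/130 + (V_1 - V_2)/7500 = 0
  Node 2: (V_2 - V_1)/7500 + (V_2 - V_3)/220 = 0
  Node 3: (V_3 - V_2)/220 + (V_3 - 0)/100 = 0
Collecting terms (coefficients in siemens):
  0.007826·V_1 - 0.0001333·V_2 = 0.1154
  0.004679·V_2 - 0.0001333·V_1 - 0.004545·V_3 = 0
  0.01455·V_3 - 0.004545·V_2 = 0
Solving these 3 simultaneous equations (Gaussian elimination) gives:
  V_1 = 14.75 V, V_2 = 0.6038 V, V_3 = 0.1887 V
I_R2 = (V_1 - V_2)/R2 = (14.75 - 0.6038)/7500 = 0.001887 A
|I_R2| = 0.001887 A

Final answer: |I_R2| = 0.001887 A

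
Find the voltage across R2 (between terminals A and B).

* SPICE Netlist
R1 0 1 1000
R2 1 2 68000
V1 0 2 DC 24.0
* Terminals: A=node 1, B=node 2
R1 and R2 are in series across V1 (node 0 → node 1 → node 2), and the output A–B is taken across R2, so this is a voltage divider.
Series current: I = V1/(R1 + R2) = 24/(1000 + 68000) = 24/69000 = 0.0003478 A
V_R2 = I × R2 = V1 × R2/(R1 + R2) = 24 × 68000/69000 = 23.65 V

Final answer: 23.65 V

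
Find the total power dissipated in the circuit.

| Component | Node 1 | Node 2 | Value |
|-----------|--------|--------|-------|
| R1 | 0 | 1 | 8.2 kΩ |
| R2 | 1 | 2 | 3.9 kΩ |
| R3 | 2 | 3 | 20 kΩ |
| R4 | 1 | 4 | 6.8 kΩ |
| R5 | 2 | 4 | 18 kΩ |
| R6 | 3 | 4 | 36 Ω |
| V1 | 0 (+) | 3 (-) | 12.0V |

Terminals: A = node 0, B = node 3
Nodal analysis, taking node 3 as the 0 V reference.
Source V1 fixes V_0 = 12 V.
KCL at each unknown node (sum of currents leaving = 0; resistances in Ω):
  Node 1: (V_1 - 12)/8200 + (V_1 - V_2)/3900 + (V_1 - V_4)/6800 = 0
  Node 2: (V_2 - V_1)/3900 + (V_2 - 0)/20000 + (V_2 - V_4)/18000 = 0
  Node 4: (V_4 - V_1)/6800 + (V_4 - V_2)/18000 + (V_4 - 0)/36 = 0
Collecting terms (coefficients in siemens):
  0.0005254·V_1 - 0.0002564·V_2 - 0.0001471·V_4 = 0.001463
  0.000362·V_2 - 0.0002564·V_1 - 0.00005556·V_4 = 0
  0.02798·V_4 - 0.0001471·V_1 - 0.00005556·V_2 = 0
Solving these 3 simultaneous equations (Gaussian elimination) gives:
  V_1 = 4.272 V, V_2 = 3.031 V, V_4 = 0.02847 V
Power in each resistor, P = (ΔV)²/R:
  P_R1 = (12 - 4.272)²/8200 = 0.007283 W
  P_R2 = (4.272 - 3.031)²/3900 = 0.0003952 W
  P_R3 = (3.031 - 0)²/20000 = 0.0004593 W
  P_R4 = (4.272 - 0.02847)²/6800 = 0.002648 W
  P_R5 = (3.031 - 0.02847)²/18000 = 0.0005008 W
  P_R6 = (0 - 0.02847)²/36 = 0.00002252 W
P_total = P_R1 + P_R2 + P_R3 + P_R4 + P_R5 + P_R6 = 0.01131 W

Final answer: 0.01131 W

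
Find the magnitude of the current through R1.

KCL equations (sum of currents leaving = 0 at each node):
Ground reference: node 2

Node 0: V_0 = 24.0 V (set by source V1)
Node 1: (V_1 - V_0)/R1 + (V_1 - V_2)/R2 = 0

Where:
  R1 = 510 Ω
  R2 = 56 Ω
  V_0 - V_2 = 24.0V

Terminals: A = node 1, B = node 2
Nodal analysis, taking node 2 as the 0 V reference.
Source V1 fixes V_0 = 24 V.
KCL at each unknown node (sum of currents leaving = 0; resistances in Ω):
  Node 1: (V_1 - 24)/510 + (V_1 - 0)/56 = 0
Collecting terms: 0.01982 × V_1 = 0.04706  =>  V_1 = 2.375 V
I_R1 = (V_0 - V_1)/R1 = (24 - 2.375)/510 = 0.0424 A
|I_R1| = 0.0424 A

Final answer: |I_R1| = 0.0424 A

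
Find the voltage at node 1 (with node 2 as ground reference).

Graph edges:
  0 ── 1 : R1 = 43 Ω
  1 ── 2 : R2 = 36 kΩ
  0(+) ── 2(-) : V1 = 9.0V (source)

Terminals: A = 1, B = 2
Nodal analysis, taking node 2 as the 0 V reference.
Source V1 fixes V_0 = 9 V.
KCL at each unknown node (sum of currents leaving = 0; resistances in Ω):
  Node 1: (V_1 - 9)/43 + (V_1 - 0)/36000 = 0
Collecting terms: 0.02328 × V_1 = 0.2093  =>  V_1 = 8.989 V
The requested potential is V_1 = 8.989 V.

Final answer: V_1 = 8.989 V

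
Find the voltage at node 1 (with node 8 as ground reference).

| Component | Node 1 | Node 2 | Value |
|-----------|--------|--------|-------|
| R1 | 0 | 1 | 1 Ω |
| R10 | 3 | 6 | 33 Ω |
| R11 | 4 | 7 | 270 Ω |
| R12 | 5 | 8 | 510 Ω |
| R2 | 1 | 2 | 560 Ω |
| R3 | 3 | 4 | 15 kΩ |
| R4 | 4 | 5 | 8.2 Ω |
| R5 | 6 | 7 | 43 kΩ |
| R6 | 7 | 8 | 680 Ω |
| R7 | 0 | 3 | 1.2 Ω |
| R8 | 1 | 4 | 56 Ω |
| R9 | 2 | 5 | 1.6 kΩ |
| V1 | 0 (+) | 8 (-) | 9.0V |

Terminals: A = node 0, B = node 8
Nodal analysis, taking node 8 as the 0 V reference.
Source V1 fixes V_0 = 9 V.
KCL at each unknown node (sum of currents leaving = 0; resistances in Ω):
  Node 1: (V_1 - 9)/1 + (V_1 - V_2)/560 + (V_1 - V_4)/56 = 0
  Node 2: (V_2 - V_1)/560 + (V_2 - V_5)/1600 = 0
  Node 3: (V_3 - V_4)/15000 + (V_3 - 9)/1.2 + (V_3 - V_6)/33 = 0
  Node 4: (V_4 - V_3)/15000 + (V_4 - V_5)/8.2 + (V_4 - V_1)/56 + (V_4 - V_7)/270 = 0
  Node 5: (V_5 - V_4)/8.2 + (V_5 - V_2)/1600 + (V_5 - 0)/510 = 0
  Node 6: (V_6 - V_7)/43000 + (V_6 - V_3)/33 = 0
  Node 7: (V_7 - V_6)/43000 + (V_7 - 0)/680 + (V_7 - V_4)/270 = 0
Collecting terms (coefficients in siemens):
  1.02·V_1 - 0.001786·V_2 - 0.01786·V_4 = 9
  0.002411·V_2 - 0.001786·V_1 - 0.000625·V_5 = 0
  0.8637·V_3 - 0.00006667·V_4 - 0.0303·V_6 = 7.5
  0.1436·V_4 - 0.01786·V_1 - 0.00006667·V_3 - 0.122·V_5 - 0.003704·V_7 = 0
  0.1245·V_5 - 0.000625·V_2 - 0.122·V_4 = 0
  0.03033·V_6 - 0.0303·V_3 - 0.00002326·V_7 = 0
  0.005198·V_7 - 0.003704·V_4 - 0.00002326·V_6 = 0
Solving these 7 simultaneous equations (Gaussian elimination) gives:
  V_1 = 8.977 V, V_2 = 8.623 V, V_3 = 9 V, V_4 = 7.729 V
  V_5 = 7.612 V, V_6 = 8.997 V, V_7 = 5.548 V
The requested potential is V_1 = 8.977 V.

Final answer: V_1 = 8.977 V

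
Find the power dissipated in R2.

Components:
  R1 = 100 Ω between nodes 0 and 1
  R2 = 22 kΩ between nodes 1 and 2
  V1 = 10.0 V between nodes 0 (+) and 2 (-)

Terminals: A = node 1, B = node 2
Nodal analysis, taking node 2 as the 0 V reference.
Source V1 fixes V_0 = 10 V.
KCL at each unknown node (sum of currents leaving = 0; resistances in Ω):
  Node 1: (V_1 - 10)/100 + (V_1 - 0)/22000 = 0
Collecting terms: 0.01005 × V_1 = 0.1  =>  V_1 = 9.955 V
I_R2 = (V_1 - V_2)/R2 = (9.955 - 0)/22000 = 0.0004525 A
P_R2 = I_R2² × R2 = (0.0004525)² × 22000 = 0.004504 W

Final answer: 0.004504 W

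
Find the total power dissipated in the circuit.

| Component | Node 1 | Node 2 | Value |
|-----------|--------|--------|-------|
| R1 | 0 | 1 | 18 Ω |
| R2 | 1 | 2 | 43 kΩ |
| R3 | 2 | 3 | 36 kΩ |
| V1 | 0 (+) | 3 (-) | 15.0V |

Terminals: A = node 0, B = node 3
Nodal analysis, taking node 3 as the 0 V reference.
Source V1 fixes V_0 = 15 V.
KCL at each unknown node (sum of currents leaving = 0; resistances in Ω):
  Node 1: (V_1 - 15)/18 + (V_1 - V_2)/43000 = 0
  Node 2: (V_2 - V_1)/43000 + (V_2 - 0)/36000 = 0
Collecting terms (coefficients in siemens):
  0.05558·V_1 - 0.00002326·V_2 = 0.8333
  0.00005103·V_2 - 0.00002326·V_1 = 0
Determinant D = (0.05558)(0.00005103) - (-0.00002326)(-0.00002326) = 0.000002836
V_1 = [(0.8333)(0.00005103) - (-0.00002326)(0)]/D = 15 V
V_2 = [(0.05558)(0) - (0.8333)(-0.00002326)]/D = 6.834 V
Power in each resistor, P = (ΔV)²/R:
  P_R1 = (15 - 15)²/18 = 0.0000006486 W
  P_R2 = (15 - 6.834)²/43000 = 0.00155 W
  P_R3 = (6.834 - 0)²/36000 = 0.001297 W
P_total = P_R1 + P_R2 + P_R3 = 0.002847 W

Final answer: 0.002847 W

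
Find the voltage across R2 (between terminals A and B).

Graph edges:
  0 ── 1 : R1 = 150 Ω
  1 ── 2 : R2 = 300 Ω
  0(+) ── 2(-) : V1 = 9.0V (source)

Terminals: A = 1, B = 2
R1 and R2 are in series across V1 (node 0 → node 1 → node 2), and the output A–B is taken across R2, so this is a voltage divider.
Series current: I = V1/(R1 + R2) = 9/(150 + 300) = 9/450 = 0.02 A
V_R2 = I × R2 = V1 × R2/(R1 + R2) = 9 × 300/450 = 6 V

Final answer: 6 V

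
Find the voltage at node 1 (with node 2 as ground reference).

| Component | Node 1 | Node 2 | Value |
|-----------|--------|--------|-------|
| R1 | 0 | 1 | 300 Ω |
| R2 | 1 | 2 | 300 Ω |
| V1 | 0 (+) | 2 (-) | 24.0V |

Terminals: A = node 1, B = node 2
Nodal analysis, taking node 2 as the 0 V reference.
Source V1 fixes V_0 = 24 V.
KCL at each unknown node (sum of currents leaving = 0; resistances in Ω):
  Node 1: (V_1 - 24)/300 + (V_1 - 0)/300 = 0
Collecting terms: 0.006667 × V_1 = 0.08  =>  V_1 = 12 V
The requested potential is V_1 = 12 V.

Final answer: V_1 = 12 V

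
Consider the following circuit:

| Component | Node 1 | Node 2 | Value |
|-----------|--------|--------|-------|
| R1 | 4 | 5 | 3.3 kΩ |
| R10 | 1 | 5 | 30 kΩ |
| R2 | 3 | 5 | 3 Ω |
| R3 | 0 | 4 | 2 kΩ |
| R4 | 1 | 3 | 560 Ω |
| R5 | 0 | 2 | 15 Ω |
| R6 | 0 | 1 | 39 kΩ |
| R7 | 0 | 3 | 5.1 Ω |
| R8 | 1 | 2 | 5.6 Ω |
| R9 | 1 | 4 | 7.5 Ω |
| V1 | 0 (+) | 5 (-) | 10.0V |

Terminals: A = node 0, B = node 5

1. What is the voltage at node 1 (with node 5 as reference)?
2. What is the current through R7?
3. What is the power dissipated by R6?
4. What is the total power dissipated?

Nodal analysis, taking node 5 as the 0 V reference.
Source V1 fixes V_0 = 10 V.
KCL at each unknown node (sum of currents leaving = 0; resistances in Ω):
  Node 1: (V_1 - V_3)/560 + (V_1 - 10)/39000 + (V_1 - V_2)/5.6 + (V_1 - V_4)/7.5 + (V_1 - 0)/30000 = 0
  Node 2: (V_2 - 10)/15 + (V_2 - V_1)/5.6 = 0
  Node 3: (V_3 - 0)/3 + (V_3 - V_1)/560 + (V_3 - 10)/5.1 = 0
  Node 4: (V_4 - 0)/3300 + (V_4 - 10)/2000 + (V_4 - V_1)/7.5 = 0
Collecting terms (coefficients in siemens):
  0.3137·V_1 - 0.1786·V_2 - 0.001786·V_3 - 0.1333·V_4 = 0.0002564
  0.2452·V_2 - 0.1786·V_1 = 0.6667
  0.5312·V_3 - 0.001786·V_1 = 1.961
  0.1341·V_4 - 0.1333·V_1 = 0.005
Solving these 4 simultaneous equations (Gaussian elimination) gives:
  V_1 = 9.716 V, V_2 = 9.793 V, V_3 = 3.724 V, V_4 = 9.695 V
Part 1:
  Read off the nodal solution: V_1 = 9.716 V
Part 2:
  I_R7 = (V_0 - V_3)/R7 = (10 - 3.724)/5.1 = 1.231 A
  Magnitude: I_R7 = 1.231 A
Part 3:
  I_R6 = (V_0 - V_1)/R6 = (10 - 9.716)/39000 = 0.00000729 A
  P_R6 = I_R6² × R6 = (0.00000729)² × 39000 = 0.000002073 W
Part 4:
  Power in each resistor, P = (ΔV)²/R:
    P_R1 = (9.695 - 0)²/3300 = 0.02848 W
    P_R2 = (3.724 - 0)²/3 = 4.623 W
    P_R3 = (10 - 9.695)²/2000 = 0.00004657 W
    P_R4 = (9.716 - 3.724)²/560 = 0.06411 W
    P_R5 = (10 - 9.793)²/15 = 0.002857 W
    P_R6 = (10 - 9.716)²/39000 = 0.000002073 W
    P_R7 = (10 - 3.724)²/5.1 = 7.723 W
    P_R8 = (9.716 - 9.793)²/5.6 = 0.001067 W
    P_R9 = (9.716 - 9.695)²/7.5 = 0.00005818 W
    P_R10 = (9.716 - 0)²/30000 = 0.003146 W
  P_total = P_R1 + P_R2 + P_R3 + P_R4 + P_R5 + P_R6 + P_R7 + P_R8 + P_R9 + P_R10 = 12.45 W

Final answers:
1. V_1 = 9.716 V
2. I_R7 = 1.231 A
3. P_R6 = 2.073e-06 W
4. P_total = 12.45 W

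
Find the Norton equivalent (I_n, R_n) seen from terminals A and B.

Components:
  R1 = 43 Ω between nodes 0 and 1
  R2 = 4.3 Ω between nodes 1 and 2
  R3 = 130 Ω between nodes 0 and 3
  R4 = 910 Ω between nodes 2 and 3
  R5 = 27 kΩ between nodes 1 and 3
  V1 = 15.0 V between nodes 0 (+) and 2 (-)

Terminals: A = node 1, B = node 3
Find the Thévenin equivalent first; then I_n = V_th/R_th and R_n = R_th.
Step 1 — V_th is the open-circuit voltage V_A - V_B (nothing connected across the terminals).
Nodal analysis, taking node 2 as the 0 V reference.
Source V1 fixes V_0 = 15 V.
KCL at each unknown node (sum of currents leaving = 0; resistances in Ω):
  Node 1: (V_1 - 15)/43 + (V_1 - 0)/4.3 + (V_1 - V_3)/27000 = 0
  Node 3: (V_3 - 15)/130 + (V_3 - 0)/910 + (V_3 - V_1)/27000 = 0
Collecting terms (coefficients in siemens):
  0.2559·V_1 - 0.00003704·V_3 = 0.3488
  0.008828·V_3 - 0.00003704·V_1 = 0.1154
Determinant D = (0.2559)(0.008828) - (-0.00003704)(-0.00003704) = 0.002259
V_1 = [(0.3488)(0.008828) - (-0.00003704)(0.1154)]/D = 1.365 V
V_3 = [(0.2559)(0.1154) - (0.3488)(-0.00003704)]/D = 13.08 V
V_th = V_1 - V_3 = 1.365 - 13.08 = -11.71 V
Step 2 — R_th: zero the source — replace V1 by a short circuit (node 2 merges into node 0) — and find the resistance seen between A (node 1) and B (node 3).
Reduce the network between node 1 (A) and node 3 (B) by series/parallel combination:
  Rp1 = R1 ‖ R2 (parallel, both between nodes 0 and 1) = 1/(1/43 + 1/4.3) = 3.909 Ω
  Rp2 = R3 ‖ R4 (parallel, both between nodes 0 and 3) = 1/(1/130 + 1/910) = 113.8 Ω
  Rs1 = Rp1 + Rp2 (series, joined only at node 0) = 3.909 + 113.8 = 117.7 Ω
  Rp3 = R5 ‖ Rs1 (parallel, both between nodes 1 and 3) = 1/(1/27000 + 1/117.7) = 117.1 Ω
R_th = 117.1 Ω
I_n = V_th/R_th = -11.71/117.1 = -0.09996 A, and R_n = R_th = 117.1 Ω

Final answer: I_n = -0.09996 A, R_n = 117.1 Ω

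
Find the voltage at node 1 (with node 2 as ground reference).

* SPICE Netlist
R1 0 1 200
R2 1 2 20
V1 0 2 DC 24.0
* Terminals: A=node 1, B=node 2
Nodal analysis, taking node 2 as the 0 V reference.
Source V1 fixes V_0 = 24 V.
KCL at each unknown node (sum of currents leaving = 0; resistances in Ω):
  Node 1: (V_1 - 24)/200 + (V_1 - 0)/20 = 0
Collecting terms: 0.055 × V_1 = 0.12  =>  V_1 = 2.182 V
The requested potential is V_1 = 2.182 V.

Final answer: V_1 = 2.182 V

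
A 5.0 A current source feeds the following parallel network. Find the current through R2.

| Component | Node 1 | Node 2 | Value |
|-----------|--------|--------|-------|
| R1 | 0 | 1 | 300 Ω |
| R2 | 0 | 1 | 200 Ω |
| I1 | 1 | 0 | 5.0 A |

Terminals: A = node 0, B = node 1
All resistors sit directly between nodes 0 and 1, so they are in parallel and share one voltage V; the full source current 5 A splits among them.
1/R_par = 1/300 + 1/200 = 0.008333 S  =>  R_par = 120 Ω
V = I × R_par = 5 × 120 = 600 V
I_R2 = V/R2 = 600/200 = 3 A

Final answer: 3 A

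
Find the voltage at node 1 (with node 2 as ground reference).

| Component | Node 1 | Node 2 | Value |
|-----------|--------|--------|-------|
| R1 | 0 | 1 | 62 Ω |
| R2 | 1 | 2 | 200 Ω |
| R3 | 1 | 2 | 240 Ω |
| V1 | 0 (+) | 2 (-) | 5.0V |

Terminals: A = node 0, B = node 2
Nodal analysis, taking node 2 as the 0 V reference.
Source V1 fixes V_0 = 5 V.
KCL at each unknown node (sum of currents leaving = 0; resistances in Ω):
  Node 1: (V_1 - 5)/62 + (V_1 - 0)/200 + (V_1 - 0)/240 = 0
Collecting terms: 0.0253 × V_1 = 0.08065  =>  V_1 = 3.188 V
The requested potential is V_1 = 3.188 V.

Final answer: V_1 = 3.188 V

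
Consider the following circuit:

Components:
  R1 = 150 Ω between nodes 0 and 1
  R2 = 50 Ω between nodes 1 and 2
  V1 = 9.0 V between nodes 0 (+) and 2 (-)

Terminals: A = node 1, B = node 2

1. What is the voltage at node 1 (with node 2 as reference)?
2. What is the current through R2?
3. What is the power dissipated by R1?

Nodal analysis, taking node 2 as the 0 V reference.
Source V1 fixes V_0 = 9 V.
KCL at each unknown node (sum of currents leaving = 0; resistances in Ω):
  Node 1: (V_1 - 9)/150 + (V_1 - 0)/50 = 0
Collecting terms: 0.02667 × V_1 = 0.06  =>  V_1 = 2.25 V
Part 1:
  Read off the nodal solution: V_1 = 2.25 V
Part 2:
  I_R2 = (V_1 - V_2)/R2 = (2.25 - 0)/50 = 0.045 A
  Magnitude: I_R2 = 0.045 A
Part 3:
  I_R1 = (V_0 - V_1)/R1 = (9 - 2.25)/150 = 0.045 A
  P_R1 = I_R1² × R1 = (0.045)² × 150 = 0.3038 W

Final answers:
1. V_1 = 2.25 V
2. I_R2 = 0.045 A
3. P_R1 = 0.3038 W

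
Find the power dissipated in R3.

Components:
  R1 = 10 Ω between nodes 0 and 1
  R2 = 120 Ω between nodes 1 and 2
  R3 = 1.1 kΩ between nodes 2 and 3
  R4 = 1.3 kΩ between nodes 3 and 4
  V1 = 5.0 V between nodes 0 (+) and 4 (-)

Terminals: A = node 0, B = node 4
Nodal analysis, taking node 4 as the 0 V reference.
Source V1 fixes V_0 = 5 V.
KCL at each unknown node (sum of currents leaving = 0; resistances in Ω):
  Node 1: (V_1 - 5)/10 + (V_1 - V_2)/120 = 0
  Node 2: (V_2 - V_1)/120 + (V_2 - V_3)/1100 = 0
  Node 3: (V_3 - V_2)/1100 + (V_3 - 0)/1300 = 0
Collecting terms (coefficients in siemens):
  0.1083·V_1 - 0.008333·V_2 = 0.5
  0.009242·V_2 - 0.008333·V_1 - 0.0009091·V_3 = 0
  0.001678·V_3 - 0.0009091·V_2 = 0
Solving these 3 simultaneous equations (Gaussian elimination) gives:
  V_1 = 4.98 V, V_2 = 4.743 V, V_3 = 2.569 V
I_R3 = (V_2 - V_3)/R3 = (4.743 - 2.569)/1100 = 0.001976 A
P_R3 = I_R3² × R3 = (0.001976)² × 1100 = 0.004296 W

Final answer: 0.004296 W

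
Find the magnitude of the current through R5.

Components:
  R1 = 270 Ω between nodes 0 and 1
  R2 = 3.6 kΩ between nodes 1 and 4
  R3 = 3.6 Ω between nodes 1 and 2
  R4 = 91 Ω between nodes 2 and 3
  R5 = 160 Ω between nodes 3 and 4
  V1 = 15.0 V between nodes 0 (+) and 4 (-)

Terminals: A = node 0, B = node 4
Nodal analysis, taking node 4 as the 0 V reference.
Source V1 fixes V_0 = 15 V.
KCL at each unknown node (sum of currents leaving = 0; resistances in Ω):
  Node 1: (V_1 - 15)/270 + (V_1 - 0)/3600 + (V_1 - V_2)/3.6 = 0
  Node 2: (V_2 - V_1)/3.6 + (V_2 - V_3)/91 = 0
  Node 3: (V_3 - V_2)/91 + (V_3 - 0)/160 = 0
Collecting terms (coefficients in siemens):
  0.2818·V_1 - 0.2778·V_2 = 0.05556
  0.2888·V_2 - 0.2778·V_1 - 0.01099·V_3 = 0
  0.01724·V_3 - 0.01099·V_2 = 0
Solving these 3 simultaneous equations (Gaussian elimination) gives:
  V_1 = 7.024 V, V_2 = 6.925 V, V_3 = 4.414 V
I_R5 = (V_3 - V_4)/R5 = (4.414 - 0)/160 = 0.02759 A
|I_R5| = 0.02759 A

Final answer: |I_R5| = 0.02759 A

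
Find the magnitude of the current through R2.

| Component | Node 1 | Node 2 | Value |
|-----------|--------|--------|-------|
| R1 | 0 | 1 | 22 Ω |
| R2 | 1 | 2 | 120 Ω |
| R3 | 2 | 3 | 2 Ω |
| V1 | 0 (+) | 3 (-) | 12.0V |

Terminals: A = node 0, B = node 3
Nodal analysis, taking node 3 as the 0 V reference.
Source V1 fixes V_0 = 12 V.
KCL at each unknown node (sum of currents leaving = 0; resistances in Ω):
  Node 1: (V_1 - 12)/22 + (V_1 - V_2)/120 = 0
  Node 2: (V_2 - V_1)/120 + (V_2 - 0)/2 = 0
Collecting terms (coefficients in siemens):
  0.05379·V_1 - 0.008333·V_2 = 0.5455
  0.5083·V_2 - 0.008333·V_1 = 0
Determinant D = (0.05379)(0.5083) - (-0.008333)(-0.008333) = 0.02727
V_1 = [(0.5455)(0.5083) - (-0.008333)(0)]/D = 10.17 V
V_2 = [(0.05379)(0) - (0.5455)(-0.008333)]/D = 0.1667 V
I_R2 = (V_1 - V_2)/R2 = (10.17 - 0.1667)/120 = 0.08333 A
|I_R2| = 0.08333 A

Final answer: |I_R2| = 0.08333 A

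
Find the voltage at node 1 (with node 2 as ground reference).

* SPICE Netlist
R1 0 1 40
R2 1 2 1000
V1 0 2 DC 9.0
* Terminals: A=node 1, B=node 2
Nodal analysis, taking node 2 as the 0 V reference.
Source V1 fixes V_0 = 9 V.
KCL at each unknown node (sum of currents leaving = 0; resistances in Ω):
  Node 1: (V_1 - 9)/40 + (V_1 - 0)/1000 = 0
Collecting terms: 0.026 × V_1 = 0.225  =>  V_1 = 8.654 V
The requested potential is V_1 = 8.654 V.

Final answer: V_1 = 8.654 V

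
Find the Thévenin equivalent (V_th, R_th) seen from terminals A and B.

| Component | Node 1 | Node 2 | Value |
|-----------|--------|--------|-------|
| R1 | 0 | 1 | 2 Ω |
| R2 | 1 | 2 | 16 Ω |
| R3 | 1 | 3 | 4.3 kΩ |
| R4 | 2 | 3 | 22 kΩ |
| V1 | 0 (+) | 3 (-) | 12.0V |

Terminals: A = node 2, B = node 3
Step 1 — V_th is the open-circuit voltage V_A - V_B (nothing connected across the terminals).
Nodal analysis, taking node 3 as the 0 V reference.
Source V1 fixes V_0 = 12 V.
KCL at each unknown node (sum of currents leaving = 0; resistances in Ω):
  Node 1: (V_1 - 12)/2 + (V_1 - V_2)/16 + (V_1 - 0)/4300 = 0
  Node 2: (V_2 - V_1)/16 + (V_2 - 0)/22000 = 0
Collecting terms (coefficients in siemens):
  0.5627·V_1 - 0.0625·V_2 = 6
  0.06255·V_2 - 0.0625·V_1 = 0
Determinant D = (0.5627)(0.06255) - (-0.0625)(-0.0625) = 0.03129
V_1 = [(6)(0.06255) - (-0.0625)(0)]/D = 11.99 V
V_2 = [(0.5627)(0) - (6)(-0.0625)]/D = 11.98 V
V_th = V_2 - V_3 = 11.98 - 0 = 11.98 V
Step 2 — R_th: zero the source — replace V1 by a short circuit (node 3 merges into node 0) — and find the resistance seen between A (node 2) and B (node 0).
Reduce the network between node 2 (A) and node 0 (B) by series/parallel combination:
  Rp1 = R1 ‖ R3 (parallel, both between nodes 0 and 1) = 1/(1/2 + 1/4300) = 1.999 Ω
  Rs1 = R2 + Rp1 (series, joined only at node 1) = 16 + 1.999 = 18 Ω
  Rp2 = R4 ‖ Rs1 (parallel, both between nodes 0 and 2) = 1/(1/22000 + 1/18) = 17.98 Ω
R_th = 17.98 Ω

Final answer: V_th = 11.98 V, R_th = 17.98 Ω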